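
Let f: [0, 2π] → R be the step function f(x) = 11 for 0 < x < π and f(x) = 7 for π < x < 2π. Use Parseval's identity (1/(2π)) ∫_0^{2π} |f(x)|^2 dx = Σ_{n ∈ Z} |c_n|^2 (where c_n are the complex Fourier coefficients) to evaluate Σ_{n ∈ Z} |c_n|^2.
Σ |c_n|^2 = 85

Parseval equates the L^2 energy of f (normalised by 1/(2π)) with the ℓ^2 sum of its Fourier coefficients: (1/(2π)) ∫_0^{2π} |f|^2 = Σ |c_n|^2.
Compute the left side: (1/(2π)) [∫_0^π 11^2 dx + ∫_π^{2π} 7^2 dx] = (1/(2π)) · (121π + 49π) = (121 + 49)/2 = 85.
So Σ_{n ∈ Z} |c_n|^2 = 85.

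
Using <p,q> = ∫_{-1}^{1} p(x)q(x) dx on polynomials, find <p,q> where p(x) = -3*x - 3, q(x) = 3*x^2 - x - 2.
<p,q> = 8

Expand the product: p(x)·q(x) = -9*x^3 - 6*x^2 + 9*x + 6.
∫_{-1}^{1} of each monomial x^k gives [2/(k+1) if k even, 0 if k odd]. Integrating term-by-term (or equivalently evaluating the antiderivative F(x) = -9*x^4/4 - 2*x^3 + 9*x^2/2 + 6*x at the endpoints):
  F(1) − F(−1) = 25/4 − (-7/4) = 8.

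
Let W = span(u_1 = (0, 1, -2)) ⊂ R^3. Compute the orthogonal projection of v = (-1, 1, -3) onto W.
proj_W(v) = (0, 7/5, -14/5)

Set up U = [u_1 | ... | u_1] ∈ R^(3×1). The projector onto W = col(U) is P = U (U^T U)^(-1) U^T.
Compute U^T U =
  [5],
and U^T v = (7).
Solve U^T U · c = U^T v for the coefficients: c = (7/5). The projection is proj_W(v) = U c.
Check: (v - proj_W(v)) · u_1 = 0  (should be 0).
Result: proj_W(v) = (0, 7/5, -14/5).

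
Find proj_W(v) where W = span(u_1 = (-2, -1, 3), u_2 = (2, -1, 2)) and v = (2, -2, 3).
proj_W(v) = (80/39, -58/39, 125/39)

Set up U = [u_1 | ... | u_2] ∈ R^(3×2). The projector onto W = col(U) is P = U (U^T U)^(-1) U^T.
Compute U^T U =
  [14, 3]
  [3, 9],
and U^T v = (7, 12).
Solve U^T U · c = U^T v for the coefficients: c = (3/13, 49/39). The projection is proj_W(v) = U c.
Check: (v - proj_W(v)) · u_1 = 0  (should be 0).
Check: (v - proj_W(v)) · u_2 = 0  (should be 0).
Result: proj_W(v) = (80/39, -58/39, 125/39).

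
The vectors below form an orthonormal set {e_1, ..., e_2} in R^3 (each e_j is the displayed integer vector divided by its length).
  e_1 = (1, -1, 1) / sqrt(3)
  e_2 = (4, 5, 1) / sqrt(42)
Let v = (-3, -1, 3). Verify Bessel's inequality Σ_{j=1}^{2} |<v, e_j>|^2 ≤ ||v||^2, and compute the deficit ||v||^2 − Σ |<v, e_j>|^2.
Σ |<v, e_j>|^2 = 5; ||v||^2 = 19; deficit = 14

Write each e_j = u_j / sqrt(<u_j, u_j>) where u_j is the displayed integer vector. Then <v, e_j> = <v, u_j> / sqrt(<u_j, u_j>), so |<v, e_j>|^2 = <v, u_j>^2 / <u_j, u_j>.
Coefficients: <v, e_1> = 1/sqrt(3), <v, e_2> = -14/sqrt(42).
Square and sum: Σ |<v, e_j>|^2 = 5.
Compute ||v||^2 = v·v = 19.
Deficit = 19 − 5 = 14 ≥ 0, confirming Bessel's inequality. (The deficit equals ||v − Σ <v,e_j> e_j||^2, the squared distance from v to span{e_j}.)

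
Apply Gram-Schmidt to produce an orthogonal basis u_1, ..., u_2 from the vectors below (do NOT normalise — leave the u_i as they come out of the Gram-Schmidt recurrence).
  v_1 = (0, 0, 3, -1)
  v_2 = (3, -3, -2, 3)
Orthogonal basis:
  u_1 = (0, 0, 3, -1)
  u_2 = (3, -3, 7/10, 21/10)

Apply the Gram-Schmidt recurrence
  u_1 = v_1
  u_i = v_i − Σ_{j<i} ((v_i · u_j) / (u_j · u_j)) · u_j.

Step by step this gives:
  u_1 = (0, 0, 3, -1)
  u_2 = (3, -3, 7/10, 21/10)

Orthogonality check:
  u_2 · u_1 = 0 (should be 0)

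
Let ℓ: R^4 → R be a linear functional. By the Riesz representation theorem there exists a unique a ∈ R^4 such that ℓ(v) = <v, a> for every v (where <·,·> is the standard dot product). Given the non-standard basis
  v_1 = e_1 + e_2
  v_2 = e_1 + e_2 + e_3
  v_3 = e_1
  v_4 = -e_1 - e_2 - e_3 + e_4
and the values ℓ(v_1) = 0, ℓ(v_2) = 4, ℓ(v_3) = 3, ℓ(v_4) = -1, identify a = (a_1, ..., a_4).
a = (3, -3, 4, 3)

Write a = (a_1, ..., a_4) in the standard basis. For each basis vector v_i, ℓ(v_i) = <v_i, a> is a linear equation in the a_j's. Collect the n equations into a matrix system V a = ℓ, where row i of V is v_i (expressed in the standard basis). Since V is invertible (lower-triangular with 1s on the diagonal, up to permutation), solve by back-substitution:
  V =
[[1, 1, 0, 0],
 [1, 1, 1, 0],
 [1, 0, 0, 0],
 [-1, -1, -1, 1]]
  V a = (0, 4, 3, -1)
Solving gives a = (3, -3, 4, 3).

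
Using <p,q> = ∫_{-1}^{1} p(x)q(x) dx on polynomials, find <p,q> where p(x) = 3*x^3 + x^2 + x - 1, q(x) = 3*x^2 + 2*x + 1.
<p,q> = 8/5

Expand the product: p(x)·q(x) = 9*x^5 + 9*x^4 + 8*x^3 - x - 1.
∫_{-1}^{1} of each monomial x^k gives [2/(k+1) if k even, 0 if k odd]. Integrating term-by-term (or equivalently evaluating the antiderivative F(x) = 3*x^6/2 + 9*x^5/5 + 2*x^4 - x^2/2 - x at the endpoints):
  F(1) − F(−1) = 19/5 − (11/5) = 8/5.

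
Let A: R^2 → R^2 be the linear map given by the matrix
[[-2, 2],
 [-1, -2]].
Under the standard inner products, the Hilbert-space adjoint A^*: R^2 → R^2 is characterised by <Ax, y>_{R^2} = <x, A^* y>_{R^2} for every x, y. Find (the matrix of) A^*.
A^* = A^T =
[[-2, -1],
 [2, -2]]

For real matrices with standard dot products, the defining identity <Ax, y> = <x, A^* y> gives (Ax)^T y = x^T (A^*) y, i.e. x^T A^T y = x^T (A^*) y. Since this holds for all x, y, we must have A^* = A^T. Therefore
A^* =
[[-2, -1],
 [2, -2]].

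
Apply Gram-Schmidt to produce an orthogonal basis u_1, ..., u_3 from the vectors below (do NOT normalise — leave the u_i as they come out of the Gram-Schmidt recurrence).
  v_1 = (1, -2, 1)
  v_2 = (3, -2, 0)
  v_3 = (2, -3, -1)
Orthogonal basis:
  u_1 = (1, -2, 1)
  u_2 = (11/6, 1/3, -7/6)
  u_3 = (-18/29, -27/29, -36/29)

Apply the Gram-Schmidt recurrence
  u_1 = v_1
  u_i = v_i − Σ_{j<i} ((v_i · u_j) / (u_j · u_j)) · u_j.

Step by step this gives:
  u_1 = (1, -2, 1)
  u_2 = (11/6, 1/3, -7/6)
  u_3 = (-18/29, -27/29, -36/29)

Orthogonality check:
  u_2 · u_1 = 0 (should be 0)
  u_3 · u_1 = 0 (should be 0)
  u_3 · u_2 = 0 (should be 0)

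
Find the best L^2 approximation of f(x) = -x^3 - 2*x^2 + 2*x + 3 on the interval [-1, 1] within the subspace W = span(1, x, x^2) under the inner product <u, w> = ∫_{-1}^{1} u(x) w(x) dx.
g(x) = -2*x^2 + 7*x/5 + 3

The best approximation g ∈ W is the orthogonal projection of f onto W. Writing g = a_0 + a_1 x + a_2 x^2, the coefficients solve the normal equations G · a = b where
  G_{ij} = <φ_i, φ_j> and b_i = <f, φ_i>, with φ_0 = 1, φ_1 = x, φ_2 = x^2.
G =
  [2, 0, 2/3]
  [0, 2/3, 0]
  [2/3, 0, 2/5],
b = (14/3, 14/15, 6/5).
Solving gives a_0 = 3, a_1 = 7/5, a_2 = -2, so
  g(x) = -2*x^2 + 7*x/5 + 3.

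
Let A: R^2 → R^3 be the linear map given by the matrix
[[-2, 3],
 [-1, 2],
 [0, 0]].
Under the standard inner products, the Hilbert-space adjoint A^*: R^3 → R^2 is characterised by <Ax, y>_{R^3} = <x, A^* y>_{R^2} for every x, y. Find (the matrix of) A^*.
A^* = A^T =
[[-2, -1, 0],
 [3, 2, 0]]

For real matrices with standard dot products, the defining identity <Ax, y> = <x, A^* y> gives (Ax)^T y = x^T (A^*) y, i.e. x^T A^T y = x^T (A^*) y. Since this holds for all x, y, we must have A^* = A^T. Therefore
A^* =
[[-2, -1, 0],
 [3, 2, 0]].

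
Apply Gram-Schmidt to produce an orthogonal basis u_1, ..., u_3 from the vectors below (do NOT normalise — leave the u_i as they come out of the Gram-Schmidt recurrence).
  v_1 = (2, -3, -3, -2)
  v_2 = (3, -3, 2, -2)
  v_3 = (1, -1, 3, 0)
Orthogonal basis:
  u_1 = (2, -3, -3, -2)
  u_2 = (2, -3/2, 7/2, -1)
  u_3 = (-5/39, -5/13, 1/39, 16/39)

Apply the Gram-Schmidt recurrence
  u_1 = v_1
  u_i = v_i − Σ_{j<i} ((v_i · u_j) / (u_j · u_j)) · u_j.

Step by step this gives:
  u_1 = (2, -3, -3, -2)
  u_2 = (2, -3/2, 7/2, -1)
  u_3 = (-5/39, -5/13, 1/39, 16/39)

Orthogonality check:
  u_2 · u_1 = 0 (should be 0)
  u_3 · u_1 = 0 (should be 0)
  u_3 · u_2 = 0 (should be 0)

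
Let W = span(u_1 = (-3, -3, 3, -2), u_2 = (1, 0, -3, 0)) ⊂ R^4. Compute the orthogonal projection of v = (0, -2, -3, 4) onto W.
proj_W(v) = (153/166, 3/83, -447/166, 2/83)

Set up U = [u_1 | ... | u_2] ∈ R^(4×2). The projector onto W = col(U) is P = U (U^T U)^(-1) U^T.
Compute U^T U =
  [31, -12]
  [-12, 10],
and U^T v = (-11, 9).
Solve U^T U · c = U^T v for the coefficients: c = (-1/83, 147/166). The projection is proj_W(v) = U c.
Check: (v - proj_W(v)) · u_1 = 0  (should be 0).
Check: (v - proj_W(v)) · u_2 = 0  (should be 0).
Result: proj_W(v) = (153/166, 3/83, -447/166, 2/83).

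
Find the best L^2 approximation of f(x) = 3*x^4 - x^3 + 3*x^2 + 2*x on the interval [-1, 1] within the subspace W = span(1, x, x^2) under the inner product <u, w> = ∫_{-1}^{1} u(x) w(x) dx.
g(x) = 39*x^2/7 + 7*x/5 - 9/35

The best approximation g ∈ W is the orthogonal projection of f onto W. Writing g = a_0 + a_1 x + a_2 x^2, the coefficients solve the normal equations G · a = b where
  G_{ij} = <φ_i, φ_j> and b_i = <f, φ_i>, with φ_0 = 1, φ_1 = x, φ_2 = x^2.
G =
  [2, 0, 2/3]
  [0, 2/3, 0]
  [2/3, 0, 2/5],
b = (16/5, 14/15, 72/35).
Solving gives a_0 = -9/35, a_1 = 7/5, a_2 = 39/7, so
  g(x) = 39*x^2/7 + 7*x/5 - 9/35.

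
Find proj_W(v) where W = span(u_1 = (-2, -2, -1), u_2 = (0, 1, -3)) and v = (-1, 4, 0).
proj_W(v) = (128/89, 170/89, -62/89)

Set up U = [u_1 | ... | u_2] ∈ R^(3×2). The projector onto W = col(U) is P = U (U^T U)^(-1) U^T.
Compute U^T U =
  [9, 1]
  [1, 10],
and U^T v = (-6, 4).
Solve U^T U · c = U^T v for the coefficients: c = (-64/89, 42/89). The projection is proj_W(v) = U c.
Check: (v - proj_W(v)) · u_1 = 0  (should be 0).
Check: (v - proj_W(v)) · u_2 = 0  (should be 0).
Result: proj_W(v) = (128/89, 170/89, -62/89).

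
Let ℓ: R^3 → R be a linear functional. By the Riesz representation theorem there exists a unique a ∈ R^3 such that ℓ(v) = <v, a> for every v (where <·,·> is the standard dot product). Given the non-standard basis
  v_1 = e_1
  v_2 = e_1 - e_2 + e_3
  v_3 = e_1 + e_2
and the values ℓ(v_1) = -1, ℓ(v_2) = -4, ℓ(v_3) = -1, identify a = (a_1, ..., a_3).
a = (-1, 0, -3)

Write a = (a_1, ..., a_3) in the standard basis. For each basis vector v_i, ℓ(v_i) = <v_i, a> is a linear equation in the a_j's. Collect the n equations into a matrix system V a = ℓ, where row i of V is v_i (expressed in the standard basis). Since V is invertible (lower-triangular with 1s on the diagonal, up to permutation), solve by back-substitution:
  V =
[[1, 0, 0],
 [1, -1, 1],
 [1, 1, 0]]
  V a = (-1, -4, -1)
Solving gives a = (-1, 0, -3).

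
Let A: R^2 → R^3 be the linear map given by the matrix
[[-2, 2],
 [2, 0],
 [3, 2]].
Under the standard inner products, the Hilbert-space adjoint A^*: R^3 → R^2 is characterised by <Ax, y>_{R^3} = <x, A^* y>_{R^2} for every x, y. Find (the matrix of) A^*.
A^* = A^T =
[[-2, 2, 3],
 [2, 0, 2]]

For real matrices with standard dot products, the defining identity <Ax, y> = <x, A^* y> gives (Ax)^T y = x^T (A^*) y, i.e. x^T A^T y = x^T (A^*) y. Since this holds for all x, y, we must have A^* = A^T. Therefore
A^* =
[[-2, 2, 3],
 [2, 0, 2]].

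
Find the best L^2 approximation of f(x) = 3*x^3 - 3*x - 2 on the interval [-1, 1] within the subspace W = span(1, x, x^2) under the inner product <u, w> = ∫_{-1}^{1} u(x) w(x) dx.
g(x) = -6*x/5 - 2

The best approximation g ∈ W is the orthogonal projection of f onto W. Writing g = a_0 + a_1 x + a_2 x^2, the coefficients solve the normal equations G · a = b where
  G_{ij} = <φ_i, φ_j> and b_i = <f, φ_i>, with φ_0 = 1, φ_1 = x, φ_2 = x^2.
G =
  [2, 0, 2/3]
  [0, 2/3, 0]
  [2/3, 0, 2/5],
b = (-4, -4/5, -4/3).
Solving gives a_0 = -2, a_1 = -6/5, a_2 = 0, so
  g(x) = -6*x/5 - 2.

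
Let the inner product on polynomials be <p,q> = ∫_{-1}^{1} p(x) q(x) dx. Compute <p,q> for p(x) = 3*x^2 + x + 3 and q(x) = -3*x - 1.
<p,q> = -10

Expand the product: p(x)·q(x) = -9*x^3 - 6*x^2 - 10*x - 3.
∫_{-1}^{1} of each monomial x^k gives [2/(k+1) if k even, 0 if k odd]. Integrating term-by-term (or equivalently evaluating the antiderivative F(x) = -9*x^4/4 - 2*x^3 - 5*x^2 - 3*x at the endpoints):
  F(1) − F(−1) = -49/4 − (-9/4) = -10.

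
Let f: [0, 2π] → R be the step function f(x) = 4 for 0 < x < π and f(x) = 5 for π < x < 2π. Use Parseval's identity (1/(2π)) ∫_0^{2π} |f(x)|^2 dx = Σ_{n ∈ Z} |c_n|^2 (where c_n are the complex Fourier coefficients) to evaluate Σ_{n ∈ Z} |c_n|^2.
Σ |c_n|^2 = 41/2

Parseval equates the L^2 energy of f (normalised by 1/(2π)) with the ℓ^2 sum of its Fourier coefficients: (1/(2π)) ∫_0^{2π} |f|^2 = Σ |c_n|^2.
Compute the left side: (1/(2π)) [∫_0^π 4^2 dx + ∫_π^{2π} 5^2 dx] = (1/(2π)) · (16π + 25π) = (16 + 25)/2 = 41/2.
So Σ_{n ∈ Z} |c_n|^2 = 41/2.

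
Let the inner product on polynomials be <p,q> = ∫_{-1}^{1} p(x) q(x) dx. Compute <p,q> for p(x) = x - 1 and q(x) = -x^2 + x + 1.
<p,q> = -2/3

Expand the product: p(x)·q(x) = -x^3 + 2*x^2 - 1.
∫_{-1}^{1} of each monomial x^k gives [2/(k+1) if k even, 0 if k odd]. Integrating term-by-term (or equivalently evaluating the antiderivative F(x) = -x^4/4 + 2*x^3/3 - x at the endpoints):
  F(1) − F(−1) = -7/12 − (1/12) = -2/3.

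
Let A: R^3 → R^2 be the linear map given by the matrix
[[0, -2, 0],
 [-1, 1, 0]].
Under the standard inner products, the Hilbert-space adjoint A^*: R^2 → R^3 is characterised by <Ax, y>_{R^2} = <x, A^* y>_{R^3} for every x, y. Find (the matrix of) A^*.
A^* = A^T =
[[0, -1],
 [-2, 1],
 [0, 0]]

For real matrices with standard dot products, the defining identity <Ax, y> = <x, A^* y> gives (Ax)^T y = x^T (A^*) y, i.e. x^T A^T y = x^T (A^*) y. Since this holds for all x, y, we must have A^* = A^T. Therefore
A^* =
[[0, -1],
 [-2, 1],
 [0, 0]].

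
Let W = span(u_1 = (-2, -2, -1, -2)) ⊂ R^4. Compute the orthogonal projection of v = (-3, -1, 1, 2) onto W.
proj_W(v) = (-6/13, -6/13, -3/13, -6/13)

Set up U = [u_1 | ... | u_1] ∈ R^(4×1). The projector onto W = col(U) is P = U (U^T U)^(-1) U^T.
Compute U^T U =
  [13],
and U^T v = (3).
Solve U^T U · c = U^T v for the coefficients: c = (3/13). The projection is proj_W(v) = U c.
Check: (v - proj_W(v)) · u_1 = 0  (should be 0).
Result: proj_W(v) = (-6/13, -6/13, -3/13, -6/13).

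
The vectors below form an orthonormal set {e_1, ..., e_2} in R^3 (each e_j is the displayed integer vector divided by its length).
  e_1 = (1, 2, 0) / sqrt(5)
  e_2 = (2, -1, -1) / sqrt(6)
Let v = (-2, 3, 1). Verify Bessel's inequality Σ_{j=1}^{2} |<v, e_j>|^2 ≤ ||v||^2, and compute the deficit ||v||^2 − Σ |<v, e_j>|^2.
Σ |<v, e_j>|^2 = 208/15; ||v||^2 = 14; deficit = 2/15

Write each e_j = u_j / sqrt(<u_j, u_j>) where u_j is the displayed integer vector. Then <v, e_j> = <v, u_j> / sqrt(<u_j, u_j>), so |<v, e_j>|^2 = <v, u_j>^2 / <u_j, u_j>.
Coefficients: <v, e_1> = 4/sqrt(5), <v, e_2> = -8/sqrt(6).
Square and sum: Σ |<v, e_j>|^2 = 208/15.
Compute ||v||^2 = v·v = 14.
Deficit = 14 − 208/15 = 2/15 ≥ 0, confirming Bessel's inequality. (The deficit equals ||v − Σ <v,e_j> e_j||^2, the squared distance from v to span{e_j}.)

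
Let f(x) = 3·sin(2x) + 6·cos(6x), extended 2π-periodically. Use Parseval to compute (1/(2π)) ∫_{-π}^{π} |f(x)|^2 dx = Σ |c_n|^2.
Σ |c_n|^2 = 45/2

Expand |f|^2 and use orthogonality of {sin(nx), cos(mx)} on [-π, π]:
  ∫_{-π}^{π} sin(nx)^2 dx = π, ∫ cos(mx)^2 dx = π, and cross terms integrate to 0.
So ∫_{-π}^{π} f(x)^2 dx = 3^2 · π + 6^2 · π = (9 + 36)π.
Divide by 2π: (9 + 36)/2 = 45/2.
By Parseval, this equals Σ |c_n|^2.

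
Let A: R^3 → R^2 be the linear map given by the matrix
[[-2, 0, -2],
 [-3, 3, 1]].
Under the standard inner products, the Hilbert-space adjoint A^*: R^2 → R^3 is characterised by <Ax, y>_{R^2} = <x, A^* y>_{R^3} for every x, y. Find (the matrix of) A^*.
A^* = A^T =
[[-2, -3],
 [0, 3],
 [-2, 1]]

For real matrices with standard dot products, the defining identity <Ax, y> = <x, A^* y> gives (Ax)^T y = x^T (A^*) y, i.e. x^T A^T y = x^T (A^*) y. Since this holds for all x, y, we must have A^* = A^T. Therefore
A^* =
[[-2, -3],
 [0, 3],
 [-2, 1]].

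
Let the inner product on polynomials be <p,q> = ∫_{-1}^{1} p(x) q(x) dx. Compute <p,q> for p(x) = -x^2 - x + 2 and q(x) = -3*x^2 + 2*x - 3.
<p,q> = -212/15

Expand the product: p(x)·q(x) = 3*x^4 + x^3 - 5*x^2 + 7*x - 6.
∫_{-1}^{1} of each monomial x^k gives [2/(k+1) if k even, 0 if k odd]. Integrating term-by-term (or equivalently evaluating the antiderivative F(x) = 3*x^5/5 + x^4/4 - 5*x^3/3 + 7*x^2/2 - 6*x at the endpoints):
  F(1) − F(−1) = -199/60 − (649/60) = -212/15.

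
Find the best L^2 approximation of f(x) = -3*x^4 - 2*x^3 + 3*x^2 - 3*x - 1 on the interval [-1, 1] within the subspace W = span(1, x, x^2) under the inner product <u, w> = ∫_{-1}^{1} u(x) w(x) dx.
g(x) = 3*x^2/7 - 21*x/5 - 26/35

The best approximation g ∈ W is the orthogonal projection of f onto W. Writing g = a_0 + a_1 x + a_2 x^2, the coefficients solve the normal equations G · a = b where
  G_{ij} = <φ_i, φ_j> and b_i = <f, φ_i>, with φ_0 = 1, φ_1 = x, φ_2 = x^2.
G =
  [2, 0, 2/3]
  [0, 2/3, 0]
  [2/3, 0, 2/5],
b = (-6/5, -14/5, -34/105).
Solving gives a_0 = -26/35, a_1 = -21/5, a_2 = 3/7, so
  g(x) = 3*x^2/7 - 21*x/5 - 26/35.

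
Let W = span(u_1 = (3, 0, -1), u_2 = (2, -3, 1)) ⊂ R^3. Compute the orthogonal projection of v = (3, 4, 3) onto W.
proj_W(v) = (177/115, 36/23, -159/115)

Set up U = [u_1 | ... | u_2] ∈ R^(3×2). The projector onto W = col(U) is P = U (U^T U)^(-1) U^T.
Compute U^T U =
  [10, 5]
  [5, 14],
and U^T v = (6, -3).
Solve U^T U · c = U^T v for the coefficients: c = (99/115, -12/23). The projection is proj_W(v) = U c.
Check: (v - proj_W(v)) · u_1 = 0  (should be 0).
Check: (v - proj_W(v)) · u_2 = 0  (should be 0).
Result: proj_W(v) = (177/115, 36/23, -159/115).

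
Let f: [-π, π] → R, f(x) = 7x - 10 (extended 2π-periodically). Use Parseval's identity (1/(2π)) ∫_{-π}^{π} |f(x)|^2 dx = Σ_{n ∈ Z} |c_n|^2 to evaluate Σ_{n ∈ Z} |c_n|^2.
Σ |c_n|^2 = 49π^2/3 + 100

Expand and integrate term by term over [-π, π]:
  ∫ (7x)^2 dx = 49·(2π^3/3); ∫ 2·7·(-10)·x dx = 0 (odd integrand); ∫ (-10)^2 dx = 100·2π.
So (1/(2π)) ∫_{-π}^{π} (7x - 10)^2 dx = 49π^2/3 + 100 = 49π^2/3 + 100.
Parseval ⇒ Σ |c_n|^2 = 49π^2/3 + 100.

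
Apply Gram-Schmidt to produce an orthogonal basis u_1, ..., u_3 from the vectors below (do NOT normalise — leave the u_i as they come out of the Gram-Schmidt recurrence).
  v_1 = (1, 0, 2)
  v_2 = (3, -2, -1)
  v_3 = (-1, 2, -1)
Orthogonal basis:
  u_1 = (1, 0, 2)
  u_2 = (14/5, -2, -7/5)
  u_3 = (16/23, 28/23, -8/23)

Apply the Gram-Schmidt recurrence
  u_1 = v_1
  u_i = v_i − Σ_{j<i} ((v_i · u_j) / (u_j · u_j)) · u_j.

Step by step this gives:
  u_1 = (1, 0, 2)
  u_2 = (14/5, -2, -7/5)
  u_3 = (16/23, 28/23, -8/23)

Orthogonality check:
  u_2 · u_1 = 0 (should be 0)
  u_3 · u_1 = 0 (should be 0)
  u_3 · u_2 = 0 (should be 0)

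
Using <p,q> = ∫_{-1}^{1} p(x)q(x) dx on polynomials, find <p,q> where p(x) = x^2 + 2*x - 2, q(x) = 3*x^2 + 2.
<p,q> = -142/15

Expand the product: p(x)·q(x) = 3*x^4 + 6*x^3 - 4*x^2 + 4*x - 4.
∫_{-1}^{1} of each monomial x^k gives [2/(k+1) if k even, 0 if k odd]. Integrating term-by-term (or equivalently evaluating the antiderivative F(x) = 3*x^5/5 + 3*x^4/2 - 4*x^3/3 + 2*x^2 - 4*x at the endpoints):
  F(1) − F(−1) = -37/30 − (247/30) = -142/15.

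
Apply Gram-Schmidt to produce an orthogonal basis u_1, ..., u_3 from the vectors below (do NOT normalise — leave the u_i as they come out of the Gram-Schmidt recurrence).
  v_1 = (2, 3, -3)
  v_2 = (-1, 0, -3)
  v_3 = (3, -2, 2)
Orthogonal basis:
  u_1 = (2, 3, -3)
  u_2 = (-18/11, -21/22, -45/22)
  u_3 = (39/19, -39/19, -13/19)

Apply the Gram-Schmidt recurrence
  u_1 = v_1
  u_i = v_i − Σ_{j<i} ((v_i · u_j) / (u_j · u_j)) · u_j.

Step by step this gives:
  u_1 = (2, 3, -3)
  u_2 = (-18/11, -21/22, -45/22)
  u_3 = (39/19, -39/19, -13/19)

Orthogonality check:
  u_2 · u_1 = 0 (should be 0)
  u_3 · u_1 = 0 (should be 0)
  u_3 · u_2 = 0 (should be 0)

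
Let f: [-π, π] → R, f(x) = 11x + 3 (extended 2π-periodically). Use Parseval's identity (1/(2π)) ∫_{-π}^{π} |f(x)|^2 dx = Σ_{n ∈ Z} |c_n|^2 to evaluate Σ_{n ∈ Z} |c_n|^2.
Σ |c_n|^2 = 121π^2/3 + 9

Expand and integrate term by term over [-π, π]:
  ∫ (11x)^2 dx = 121·(2π^3/3); ∫ 2·11·(3)·x dx = 0 (odd integrand); ∫ 3^2 dx = 9·2π.
So (1/(2π)) ∫_{-π}^{π} (11x + 3)^2 dx = 121π^2/3 + 9 = 121π^2/3 + 9.
Parseval ⇒ Σ |c_n|^2 = 121π^2/3 + 9.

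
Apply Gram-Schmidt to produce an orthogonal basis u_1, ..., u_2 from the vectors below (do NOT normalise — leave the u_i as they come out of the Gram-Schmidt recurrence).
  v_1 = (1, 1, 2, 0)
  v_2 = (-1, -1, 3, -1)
Orthogonal basis:
  u_1 = (1, 1, 2, 0)
  u_2 = (-5/3, -5/3, 5/3, -1)

Apply the Gram-Schmidt recurrence
  u_1 = v_1
  u_i = v_i − Σ_{j<i} ((v_i · u_j) / (u_j · u_j)) · u_j.

Step by step this gives:
  u_1 = (1, 1, 2, 0)
  u_2 = (-5/3, -5/3, 5/3, -1)

Orthogonality check:
  u_2 · u_1 = 0 (should be 0)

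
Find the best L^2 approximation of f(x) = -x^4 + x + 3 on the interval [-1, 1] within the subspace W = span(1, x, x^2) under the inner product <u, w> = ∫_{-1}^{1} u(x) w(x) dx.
g(x) = -6*x^2/7 + x + 108/35

The best approximation g ∈ W is the orthogonal projection of f onto W. Writing g = a_0 + a_1 x + a_2 x^2, the coefficients solve the normal equations G · a = b where
  G_{ij} = <φ_i, φ_j> and b_i = <f, φ_i>, with φ_0 = 1, φ_1 = x, φ_2 = x^2.
G =
  [2, 0, 2/3]
  [0, 2/3, 0]
  [2/3, 0, 2/5],
b = (28/5, 2/3, 12/7).
Solving gives a_0 = 108/35, a_1 = 1, a_2 = -6/7, so
  g(x) = -6*x^2/7 + x + 108/35.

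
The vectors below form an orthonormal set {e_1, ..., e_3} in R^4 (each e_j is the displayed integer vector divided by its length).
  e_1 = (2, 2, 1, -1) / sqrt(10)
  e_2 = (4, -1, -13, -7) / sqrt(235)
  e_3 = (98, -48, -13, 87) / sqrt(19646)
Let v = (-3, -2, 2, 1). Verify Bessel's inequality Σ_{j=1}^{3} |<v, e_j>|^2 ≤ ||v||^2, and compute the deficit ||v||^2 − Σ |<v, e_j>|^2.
Σ |<v, e_j>|^2 = 3537/209; ||v||^2 = 18; deficit = 225/209

Write each e_j = u_j / sqrt(<u_j, u_j>) where u_j is the displayed integer vector. Then <v, e_j> = <v, u_j> / sqrt(<u_j, u_j>), so |<v, e_j>|^2 = <v, u_j>^2 / <u_j, u_j>.
Coefficients: <v, e_1> = -9/sqrt(10), <v, e_2> = -43/sqrt(235), <v, e_3> = -137/sqrt(19646).
Square and sum: Σ |<v, e_j>|^2 = 3537/209.
Compute ||v||^2 = v·v = 18.
Deficit = 18 − 3537/209 = 225/209 ≥ 0, confirming Bessel's inequality. (The deficit equals ||v − Σ <v,e_j> e_j||^2, the squared distance from v to span{e_j}.)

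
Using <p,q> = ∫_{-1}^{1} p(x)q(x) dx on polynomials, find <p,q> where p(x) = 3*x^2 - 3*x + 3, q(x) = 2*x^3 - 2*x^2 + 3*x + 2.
<p,q> = 6/5

Expand the product: p(x)·q(x) = 6*x^5 - 12*x^4 + 21*x^3 - 9*x^2 + 3*x + 6.
∫_{-1}^{1} of each monomial x^k gives [2/(k+1) if k even, 0 if k odd]. Integrating term-by-term (or equivalently evaluating the antiderivative F(x) = x^6 - 12*x^5/5 + 21*x^4/4 - 3*x^3 + 3*x^2/2 + 6*x at the endpoints):
  F(1) − F(−1) = 167/20 − (143/20) = 6/5.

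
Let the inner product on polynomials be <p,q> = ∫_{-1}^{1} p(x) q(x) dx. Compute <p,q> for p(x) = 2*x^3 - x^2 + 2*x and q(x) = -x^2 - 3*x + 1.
<p,q> = -20/3

Expand the product: p(x)·q(x) = -2*x^5 - 5*x^4 + 3*x^3 - 7*x^2 + 2*x.
∫_{-1}^{1} of each monomial x^k gives [2/(k+1) if k even, 0 if k odd]. Integrating term-by-term (or equivalently evaluating the antiderivative F(x) = -x^6/3 - x^5 + 3*x^4/4 - 7*x^3/3 + x^2 at the endpoints):
  F(1) − F(−1) = -23/12 − (19/4) = -20/3.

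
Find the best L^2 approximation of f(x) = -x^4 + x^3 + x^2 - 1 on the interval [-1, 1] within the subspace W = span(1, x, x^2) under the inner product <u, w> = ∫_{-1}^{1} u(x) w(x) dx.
g(x) = x^2/7 + 3*x/5 - 32/35

The best approximation g ∈ W is the orthogonal projection of f onto W. Writing g = a_0 + a_1 x + a_2 x^2, the coefficients solve the normal equations G · a = b where
  G_{ij} = <φ_i, φ_j> and b_i = <f, φ_i>, with φ_0 = 1, φ_1 = x, φ_2 = x^2.
G =
  [2, 0, 2/3]
  [0, 2/3, 0]
  [2/3, 0, 2/5],
b = (-26/15, 2/5, -58/105).
Solving gives a_0 = -32/35, a_1 = 3/5, a_2 = 1/7, so
  g(x) = x^2/7 + 3*x/5 - 32/35.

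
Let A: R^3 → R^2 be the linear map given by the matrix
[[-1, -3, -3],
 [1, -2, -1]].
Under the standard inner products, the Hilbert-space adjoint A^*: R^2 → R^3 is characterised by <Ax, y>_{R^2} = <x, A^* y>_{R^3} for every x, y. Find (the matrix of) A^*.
A^* = A^T =
[[-1, 1],
 [-3, -2],
 [-3, -1]]

For real matrices with standard dot products, the defining identity <Ax, y> = <x, A^* y> gives (Ax)^T y = x^T (A^*) y, i.e. x^T A^T y = x^T (A^*) y. Since this holds for all x, y, we must have A^* = A^T. Therefore
A^* =
[[-1, 1],
 [-3, -2],
 [-3, -1]].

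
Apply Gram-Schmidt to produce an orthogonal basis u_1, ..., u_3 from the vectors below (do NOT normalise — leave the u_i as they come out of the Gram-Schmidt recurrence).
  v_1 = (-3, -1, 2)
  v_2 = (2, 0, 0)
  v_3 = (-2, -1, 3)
Orthogonal basis:
  u_1 = (-3, -1, 2)
  u_2 = (5/7, -3/7, 6/7)
  u_3 = (0, 2/5, 1/5)

Apply the Gram-Schmidt recurrence
  u_1 = v_1
  u_i = v_i − Σ_{j<i} ((v_i · u_j) / (u_j · u_j)) · u_j.

Step by step this gives:
  u_1 = (-3, -1, 2)
  u_2 = (5/7, -3/7, 6/7)
  u_3 = (0, 2/5, 1/5)

Orthogonality check:
  u_2 · u_1 = 0 (should be 0)
  u_3 · u_1 = 0 (should be 0)
  u_3 · u_2 = 0 (should be 0)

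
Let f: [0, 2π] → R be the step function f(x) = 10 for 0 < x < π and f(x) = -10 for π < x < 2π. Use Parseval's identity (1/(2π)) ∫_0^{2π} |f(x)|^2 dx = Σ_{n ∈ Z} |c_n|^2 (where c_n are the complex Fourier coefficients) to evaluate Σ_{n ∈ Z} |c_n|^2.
Σ |c_n|^2 = 100

Parseval equates the L^2 energy of f (normalised by 1/(2π)) with the ℓ^2 sum of its Fourier coefficients: (1/(2π)) ∫_0^{2π} |f|^2 = Σ |c_n|^2.
Compute the left side: (1/(2π)) [∫_0^π 10^2 dx + ∫_π^{2π} (-10)^2 dx] = (1/(2π)) · (100π + 100π) = (100 + 100)/2 = 100.
So Σ_{n ∈ Z} |c_n|^2 = 100.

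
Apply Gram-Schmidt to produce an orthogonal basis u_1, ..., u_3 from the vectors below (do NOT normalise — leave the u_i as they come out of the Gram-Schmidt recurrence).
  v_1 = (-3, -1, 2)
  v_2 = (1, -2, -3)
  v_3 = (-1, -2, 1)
Orthogonal basis:
  u_1 = (-3, -1, 2)
  u_2 = (-1/2, -5/2, -2)
  u_3 = (2/3, -2/3, 2/3)

Apply the Gram-Schmidt recurrence
  u_1 = v_1
  u_i = v_i − Σ_{j<i} ((v_i · u_j) / (u_j · u_j)) · u_j.

Step by step this gives:
  u_1 = (-3, -1, 2)
  u_2 = (-1/2, -5/2, -2)
  u_3 = (2/3, -2/3, 2/3)

Orthogonality check:
  u_2 · u_1 = 0 (should be 0)
  u_3 · u_1 = 0 (should be 0)
  u_3 · u_2 = 0 (should be 0)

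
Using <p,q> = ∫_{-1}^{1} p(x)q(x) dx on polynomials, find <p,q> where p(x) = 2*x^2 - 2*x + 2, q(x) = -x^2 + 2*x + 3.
<p,q> = 56/5

Expand the product: p(x)·q(x) = -2*x^4 + 6*x^3 - 2*x + 6.
∫_{-1}^{1} of each monomial x^k gives [2/(k+1) if k even, 0 if k odd]. Integrating term-by-term (or equivalently evaluating the antiderivative F(x) = -2*x^5/5 + 3*x^4/2 - x^2 + 6*x at the endpoints):
  F(1) − F(−1) = 61/10 − (-51/10) = 56/5.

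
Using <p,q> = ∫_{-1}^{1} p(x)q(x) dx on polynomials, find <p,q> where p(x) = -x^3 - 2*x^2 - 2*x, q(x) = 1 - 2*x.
<p,q> = 32/15

Expand the product: p(x)·q(x) = 2*x^4 + 3*x^3 + 2*x^2 - 2*x.
∫_{-1}^{1} of each monomial x^k gives [2/(k+1) if k even, 0 if k odd]. Integrating term-by-term (or equivalently evaluating the antiderivative F(x) = 2*x^5/5 + 3*x^4/4 + 2*x^3/3 - x^2 at the endpoints):
  F(1) − F(−1) = 49/60 − (-79/60) = 32/15.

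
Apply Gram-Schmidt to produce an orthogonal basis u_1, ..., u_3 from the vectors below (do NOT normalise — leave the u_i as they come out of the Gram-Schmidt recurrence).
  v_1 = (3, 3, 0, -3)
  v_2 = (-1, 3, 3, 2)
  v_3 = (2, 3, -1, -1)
Orthogonal basis:
  u_1 = (3, 3, 0, -3)
  u_2 = (-1, 3, 3, 2)
  u_3 = (2/23, 17/23, -29/23, 19/23)

Apply the Gram-Schmidt recurrence
  u_1 = v_1
  u_i = v_i − Σ_{j<i} ((v_i · u_j) / (u_j · u_j)) · u_j.

Step by step this gives:
  u_1 = (3, 3, 0, -3)
  u_2 = (-1, 3, 3, 2)
  u_3 = (2/23, 17/23, -29/23, 19/23)

Orthogonality check:
  u_2 · u_1 = 0 (should be 0)
  u_3 · u_1 = 0 (should be 0)
  u_3 · u_2 = 0 (should be 0)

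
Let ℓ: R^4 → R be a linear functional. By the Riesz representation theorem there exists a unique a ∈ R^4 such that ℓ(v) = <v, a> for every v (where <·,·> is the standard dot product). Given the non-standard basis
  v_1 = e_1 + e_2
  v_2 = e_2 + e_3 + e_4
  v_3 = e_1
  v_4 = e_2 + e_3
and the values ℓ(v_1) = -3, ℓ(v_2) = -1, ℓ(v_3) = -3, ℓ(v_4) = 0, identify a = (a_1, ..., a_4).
a = (-3, 0, 0, -1)

Write a = (a_1, ..., a_4) in the standard basis. For each basis vector v_i, ℓ(v_i) = <v_i, a> is a linear equation in the a_j's. Collect the n equations into a matrix system V a = ℓ, where row i of V is v_i (expressed in the standard basis). Since V is invertible (lower-triangular with 1s on the diagonal, up to permutation), solve by back-substitution:
  V =
[[1, 1, 0, 0],
 [0, 1, 1, 1],
 [1, 0, 0, 0],
 [0, 1, 1, 0]]
  V a = (-3, -1, -3, 0)
Solving gives a = (-3, 0, 0, -1).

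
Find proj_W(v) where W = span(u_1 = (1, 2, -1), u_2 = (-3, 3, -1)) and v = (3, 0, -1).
proj_W(v) = (150/49, 12/49, -22/49)

Set up U = [u_1 | ... | u_2] ∈ R^(3×2). The projector onto W = col(U) is P = U (U^T U)^(-1) U^T.
Compute U^T U =
  [6, 4]
  [4, 19],
and U^T v = (4, -8).
Solve U^T U · c = U^T v for the coefficients: c = (54/49, -32/49). The projection is proj_W(v) = U c.
Check: (v - proj_W(v)) · u_1 = 0  (should be 0).
Check: (v - proj_W(v)) · u_2 = 0  (should be 0).
Result: proj_W(v) = (150/49, 12/49, -22/49).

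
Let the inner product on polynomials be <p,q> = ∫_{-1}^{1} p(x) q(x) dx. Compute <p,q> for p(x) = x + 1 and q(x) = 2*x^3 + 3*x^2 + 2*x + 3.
<p,q> = 152/15

Expand the product: p(x)·q(x) = 2*x^4 + 5*x^3 + 5*x^2 + 5*x + 3.
∫_{-1}^{1} of each monomial x^k gives [2/(k+1) if k even, 0 if k odd]. Integrating term-by-term (or equivalently evaluating the antiderivative F(x) = 2*x^5/5 + 5*x^4/4 + 5*x^3/3 + 5*x^2/2 + 3*x at the endpoints):
  F(1) − F(−1) = 529/60 − (-79/60) = 152/15.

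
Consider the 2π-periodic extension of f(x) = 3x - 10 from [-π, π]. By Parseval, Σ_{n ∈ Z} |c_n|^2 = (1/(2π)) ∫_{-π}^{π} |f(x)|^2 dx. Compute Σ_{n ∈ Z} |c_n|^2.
Σ |c_n|^2 = 3π^2 + 100

Expand and integrate term by term over [-π, π]:
  ∫ (3x)^2 dx = 9·(2π^3/3); ∫ 2·3·(-10)·x dx = 0 (odd integrand); ∫ (-10)^2 dx = 100·2π.
So (1/(2π)) ∫_{-π}^{π} (3x - 10)^2 dx = 9π^2/3 + 100 = 3π^2 + 100.
Parseval ⇒ Σ |c_n|^2 = 3π^2 + 100.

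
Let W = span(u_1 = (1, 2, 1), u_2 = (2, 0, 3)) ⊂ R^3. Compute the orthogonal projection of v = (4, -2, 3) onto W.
proj_W(v) = (128/53, -92/53, 215/53)

Set up U = [u_1 | ... | u_2] ∈ R^(3×2). The projector onto W = col(U) is P = U (U^T U)^(-1) U^T.
Compute U^T U =
  [6, 5]
  [5, 13],
and U^T v = (3, 17).
Solve U^T U · c = U^T v for the coefficients: c = (-46/53, 87/53). The projection is proj_W(v) = U c.
Check: (v - proj_W(v)) · u_1 = 0  (should be 0).
Check: (v - proj_W(v)) · u_2 = 0  (should be 0).
Result: proj_W(v) = (128/53, -92/53, 215/53).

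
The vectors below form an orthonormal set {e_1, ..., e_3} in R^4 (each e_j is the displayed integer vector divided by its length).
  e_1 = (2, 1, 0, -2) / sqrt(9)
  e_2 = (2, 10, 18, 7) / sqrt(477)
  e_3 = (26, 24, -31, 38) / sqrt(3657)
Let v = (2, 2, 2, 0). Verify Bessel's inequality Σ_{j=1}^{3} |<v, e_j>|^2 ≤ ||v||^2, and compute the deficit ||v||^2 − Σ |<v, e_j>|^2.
Σ |<v, e_j>|^2 = 824/69; ||v||^2 = 12; deficit = 4/69

Write each e_j = u_j / sqrt(<u_j, u_j>) where u_j is the displayed integer vector. Then <v, e_j> = <v, u_j> / sqrt(<u_j, u_j>), so |<v, e_j>|^2 = <v, u_j>^2 / <u_j, u_j>.
Coefficients: <v, e_1> = 6/sqrt(9), <v, e_2> = 60/sqrt(477), <v, e_3> = 38/sqrt(3657).
Square and sum: Σ |<v, e_j>|^2 = 824/69.
Compute ||v||^2 = v·v = 12.
Deficit = 12 − 824/69 = 4/69 ≥ 0, confirming Bessel's inequality. (The deficit equals ||v − Σ <v,e_j> e_j||^2, the squared distance from v to span{e_j}.)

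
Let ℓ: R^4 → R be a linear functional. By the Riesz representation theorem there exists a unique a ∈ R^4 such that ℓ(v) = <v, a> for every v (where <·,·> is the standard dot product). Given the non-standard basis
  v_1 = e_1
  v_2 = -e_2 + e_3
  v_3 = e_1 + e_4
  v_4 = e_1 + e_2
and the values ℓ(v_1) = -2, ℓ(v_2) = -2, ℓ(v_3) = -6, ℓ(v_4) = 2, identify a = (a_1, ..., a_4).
a = (-2, 4, 2, -4)

Write a = (a_1, ..., a_4) in the standard basis. For each basis vector v_i, ℓ(v_i) = <v_i, a> is a linear equation in the a_j's. Collect the n equations into a matrix system V a = ℓ, where row i of V is v_i (expressed in the standard basis). Since V is invertible (lower-triangular with 1s on the diagonal, up to permutation), solve by back-substitution:
  V =
[[1, 0, 0, 0],
 [0, -1, 1, 0],
 [1, 0, 0, 1],
 [1, 1, 0, 0]]
  V a = (-2, -2, -6, 2)
Solving gives a = (-2, 4, 2, -4).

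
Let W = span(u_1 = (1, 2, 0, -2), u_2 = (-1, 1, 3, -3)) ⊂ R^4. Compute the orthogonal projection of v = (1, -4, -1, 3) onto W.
proj_W(v) = (-79/131, -344/131, -186/131, 468/131)

Set up U = [u_1 | ... | u_2] ∈ R^(4×2). The projector onto W = col(U) is P = U (U^T U)^(-1) U^T.
Compute U^T U =
  [9, 7]
  [7, 20],
and U^T v = (-13, -17).
Solve U^T U · c = U^T v for the coefficients: c = (-141/131, -62/131). The projection is proj_W(v) = U c.
Check: (v - proj_W(v)) · u_1 = 0  (should be 0).
Check: (v - proj_W(v)) · u_2 = 0  (should be 0).
Result: proj_W(v) = (-79/131, -344/131, -186/131, 468/131).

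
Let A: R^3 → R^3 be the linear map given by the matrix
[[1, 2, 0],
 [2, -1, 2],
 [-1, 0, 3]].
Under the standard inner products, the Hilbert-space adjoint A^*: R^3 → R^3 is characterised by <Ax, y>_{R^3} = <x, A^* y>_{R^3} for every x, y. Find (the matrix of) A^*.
A^* = A^T =
[[1, 2, -1],
 [2, -1, 0],
 [0, 2, 3]]

For real matrices with standard dot products, the defining identity <Ax, y> = <x, A^* y> gives (Ax)^T y = x^T (A^*) y, i.e. x^T A^T y = x^T (A^*) y. Since this holds for all x, y, we must have A^* = A^T. Therefore
A^* =
[[1, 2, -1],
 [2, -1, 0],
 [0, 2, 3]].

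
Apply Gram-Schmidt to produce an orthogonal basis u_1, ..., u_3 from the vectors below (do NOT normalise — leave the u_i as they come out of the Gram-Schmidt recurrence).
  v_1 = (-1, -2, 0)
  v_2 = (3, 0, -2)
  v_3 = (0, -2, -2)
Orthogonal basis:
  u_1 = (-1, -2, 0)
  u_2 = (12/5, -6/5, -2)
  u_3 = (-4/7, 2/7, -6/7)

Apply the Gram-Schmidt recurrence
  u_1 = v_1
  u_i = v_i − Σ_{j<i} ((v_i · u_j) / (u_j · u_j)) · u_j.

Step by step this gives:
  u_1 = (-1, -2, 0)
  u_2 = (12/5, -6/5, -2)
  u_3 = (-4/7, 2/7, -6/7)

Orthogonality check:
  u_2 · u_1 = 0 (should be 0)
  u_3 · u_1 = 0 (should be 0)
  u_3 · u_2 = 0 (should be 0)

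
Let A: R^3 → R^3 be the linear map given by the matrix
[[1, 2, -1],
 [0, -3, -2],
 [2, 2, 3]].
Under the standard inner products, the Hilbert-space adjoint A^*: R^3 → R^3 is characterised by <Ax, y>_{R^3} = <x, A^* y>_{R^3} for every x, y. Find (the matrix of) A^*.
A^* = A^T =
[[1, 0, 2],
 [2, -3, 2],
 [-1, -2, 3]]

For real matrices with standard dot products, the defining identity <Ax, y> = <x, A^* y> gives (Ax)^T y = x^T (A^*) y, i.e. x^T A^T y = x^T (A^*) y. Since this holds for all x, y, we must have A^* = A^T. Therefore
A^* =
[[1, 0, 2],
 [2, -3, 2],
 [-1, -2, 3]].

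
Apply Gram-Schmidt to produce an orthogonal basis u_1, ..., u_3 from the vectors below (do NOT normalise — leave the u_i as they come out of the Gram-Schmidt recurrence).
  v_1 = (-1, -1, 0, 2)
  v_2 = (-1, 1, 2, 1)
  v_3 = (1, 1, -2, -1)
Orthogonal basis:
  u_1 = (-1, -1, 0, 2)
  u_2 = (-2/3, 4/3, 2, 1/3)
  u_3 = (-1/19, 21/19, -16/19, 10/19)

Apply the Gram-Schmidt recurrence
  u_1 = v_1
  u_i = v_i − Σ_{j<i} ((v_i · u_j) / (u_j · u_j)) · u_j.

Step by step this gives:
  u_1 = (-1, -1, 0, 2)
  u_2 = (-2/3, 4/3, 2, 1/3)
  u_3 = (-1/19, 21/19, -16/19, 10/19)

Orthogonality check:
  u_2 · u_1 = 0 (should be 0)
  u_3 · u_1 = 0 (should be 0)
  u_3 · u_2 = 0 (should be 0)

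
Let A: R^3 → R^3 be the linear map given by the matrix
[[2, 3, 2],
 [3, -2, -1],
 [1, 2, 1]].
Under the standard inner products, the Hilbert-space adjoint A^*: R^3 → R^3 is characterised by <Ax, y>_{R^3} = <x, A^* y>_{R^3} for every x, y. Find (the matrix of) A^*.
A^* = A^T =
[[2, 3, 1],
 [3, -2, 2],
 [2, -1, 1]]

For real matrices with standard dot products, the defining identity <Ax, y> = <x, A^* y> gives (Ax)^T y = x^T (A^*) y, i.e. x^T A^T y = x^T (A^*) y. Since this holds for all x, y, we must have A^* = A^T. Therefore
A^* =
[[2, 3, 1],
 [3, -2, 2],
 [2, -1, 1]].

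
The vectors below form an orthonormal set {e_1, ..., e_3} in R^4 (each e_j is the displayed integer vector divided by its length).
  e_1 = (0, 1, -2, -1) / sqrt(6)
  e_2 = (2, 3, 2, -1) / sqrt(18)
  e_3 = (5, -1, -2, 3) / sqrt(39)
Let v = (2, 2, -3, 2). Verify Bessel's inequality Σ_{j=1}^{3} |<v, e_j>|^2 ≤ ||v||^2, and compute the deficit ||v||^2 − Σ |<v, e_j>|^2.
Σ |<v, e_j>|^2 = 1928/117; ||v||^2 = 21; deficit = 529/117

Write each e_j = u_j / sqrt(<u_j, u_j>) where u_j is the displayed integer vector. Then <v, e_j> = <v, u_j> / sqrt(<u_j, u_j>), so |<v, e_j>|^2 = <v, u_j>^2 / <u_j, u_j>.
Coefficients: <v, e_1> = 6/sqrt(6), <v, e_2> = 2/sqrt(18), <v, e_3> = 20/sqrt(39).
Square and sum: Σ |<v, e_j>|^2 = 1928/117.
Compute ||v||^2 = v·v = 21.
Deficit = 21 − 1928/117 = 529/117 ≥ 0, confirming Bessel's inequality. (The deficit equals ||v − Σ <v,e_j> e_j||^2, the squared distance from v to span{e_j}.)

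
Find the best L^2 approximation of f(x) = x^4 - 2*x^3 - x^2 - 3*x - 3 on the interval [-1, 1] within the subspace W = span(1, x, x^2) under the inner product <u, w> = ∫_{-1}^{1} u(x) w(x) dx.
g(x) = -x^2/7 - 21*x/5 - 108/35

The best approximation g ∈ W is the orthogonal projection of f onto W. Writing g = a_0 + a_1 x + a_2 x^2, the coefficients solve the normal equations G · a = b where
  G_{ij} = <φ_i, φ_j> and b_i = <f, φ_i>, with φ_0 = 1, φ_1 = x, φ_2 = x^2.
G =
  [2, 0, 2/3]
  [0, 2/3, 0]
  [2/3, 0, 2/5],
b = (-94/15, -14/5, -74/35).
Solving gives a_0 = -108/35, a_1 = -21/5, a_2 = -1/7, so
  g(x) = -x^2/7 - 21*x/5 - 108/35.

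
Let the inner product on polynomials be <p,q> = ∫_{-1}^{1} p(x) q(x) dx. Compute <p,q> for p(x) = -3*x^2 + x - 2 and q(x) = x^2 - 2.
<p,q> = 142/15

Expand the product: p(x)·q(x) = -3*x^4 + x^3 + 4*x^2 - 2*x + 4.
∫_{-1}^{1} of each monomial x^k gives [2/(k+1) if k even, 0 if k odd]. Integrating term-by-term (or equivalently evaluating the antiderivative F(x) = -3*x^5/5 + x^4/4 + 4*x^3/3 - x^2 + 4*x at the endpoints):
  F(1) − F(−1) = 239/60 − (-329/60) = 142/15.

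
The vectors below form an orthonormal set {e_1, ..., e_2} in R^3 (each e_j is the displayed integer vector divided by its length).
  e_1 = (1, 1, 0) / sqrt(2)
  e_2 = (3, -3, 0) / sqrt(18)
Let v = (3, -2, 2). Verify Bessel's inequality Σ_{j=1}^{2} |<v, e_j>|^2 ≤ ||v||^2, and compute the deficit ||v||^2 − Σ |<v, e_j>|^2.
Σ |<v, e_j>|^2 = 13; ||v||^2 = 17; deficit = 4

Write each e_j = u_j / sqrt(<u_j, u_j>) where u_j is the displayed integer vector. Then <v, e_j> = <v, u_j> / sqrt(<u_j, u_j>), so |<v, e_j>|^2 = <v, u_j>^2 / <u_j, u_j>.
Coefficients: <v, e_1> = 1/sqrt(2), <v, e_2> = 15/sqrt(18).
Square and sum: Σ |<v, e_j>|^2 = 13.
Compute ||v||^2 = v·v = 17.
Deficit = 17 − 13 = 4 ≥ 0, confirming Bessel's inequality. (The deficit equals ||v − Σ <v,e_j> e_j||^2, the squared distance from v to span{e_j}.)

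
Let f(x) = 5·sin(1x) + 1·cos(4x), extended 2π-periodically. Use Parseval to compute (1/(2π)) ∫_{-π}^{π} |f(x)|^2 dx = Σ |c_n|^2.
Σ |c_n|^2 = 13

Expand |f|^2 and use orthogonality of {sin(nx), cos(mx)} on [-π, π]:
  ∫_{-π}^{π} sin(nx)^2 dx = π, ∫ cos(mx)^2 dx = π, and cross terms integrate to 0.
So ∫_{-π}^{π} f(x)^2 dx = 5^2 · π + 1^2 · π = (25 + 1)π.
Divide by 2π: (25 + 1)/2 = 13.
By Parseval, this equals Σ |c_n|^2.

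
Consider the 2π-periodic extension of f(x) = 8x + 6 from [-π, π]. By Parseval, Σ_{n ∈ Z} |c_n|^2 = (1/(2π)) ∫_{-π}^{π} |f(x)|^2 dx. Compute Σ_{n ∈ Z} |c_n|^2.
Σ |c_n|^2 = 64π^2/3 + 36

Expand and integrate term by term over [-π, π]:
  ∫ (8x)^2 dx = 64·(2π^3/3); ∫ 2·8·(6)·x dx = 0 (odd integrand); ∫ 6^2 dx = 36·2π.
So (1/(2π)) ∫_{-π}^{π} (8x + 6)^2 dx = 64π^2/3 + 36 = 64π^2/3 + 36.
Parseval ⇒ Σ |c_n|^2 = 64π^2/3 + 36.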